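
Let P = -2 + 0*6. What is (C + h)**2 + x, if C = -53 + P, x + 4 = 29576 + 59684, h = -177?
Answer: 143080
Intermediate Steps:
x = 89256 (x = -4 + (29576 + 59684) = -4 + 89260 = 89256)
P = -2 (P = -2 + 0 = -2)
C = -55 (C = -53 - 2 = -55)
(C + h)**2 + x = (-55 - 177)**2 + 89256 = (-232)**2 + 89256 = 53824 + 89256 = 143080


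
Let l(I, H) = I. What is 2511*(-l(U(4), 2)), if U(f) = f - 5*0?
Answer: -10044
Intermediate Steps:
U(f) = f (U(f) = f + 0 = f)
2511*(-l(U(4), 2)) = 2511*(-1*4) = 2511*(-4) = -10044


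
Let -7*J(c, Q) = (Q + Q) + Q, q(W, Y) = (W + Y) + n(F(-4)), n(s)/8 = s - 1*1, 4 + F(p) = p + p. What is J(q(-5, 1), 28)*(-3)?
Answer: 36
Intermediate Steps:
F(p) = -4 + 2*p (F(p) = -4 + (p + p) = -4 + 2*p)
n(s) = -8 + 8*s (n(s) = 8*(s - 1*1) = 8*(s - 1) = 8*(-1 + s) = -8 + 8*s)
q(W, Y) = -104 + W + Y (q(W, Y) = (W + Y) + (-8 + 8*(-4 + 2*(-4))) = (W + Y) + (-8 + 8*(-4 - 8)) = (W + Y) + (-8 + 8*(-12)) = (W + Y) + (-8 - 96) = (W + Y) - 104 = -104 + W + Y)
J(c, Q) = -3*Q/7 (J(c, Q) = -((Q + Q) + Q)/7 = -(2*Q + Q)/7 = -3*Q/7)
J(q(-5, 1), 28)*(-3) = -3/7*28*(-3) = -12*(-3) = 36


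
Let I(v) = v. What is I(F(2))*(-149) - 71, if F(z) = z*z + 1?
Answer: -816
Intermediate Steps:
F(z) = 1 + z² (F(z) = z² + 1 = 1 + z²)
I(F(2))*(-149) - 71 = (1 + 2²)*(-149) - 71 = (1 + 4)*(-149) - 71 = 5*(-149) - 71 = -745 - 71 = -816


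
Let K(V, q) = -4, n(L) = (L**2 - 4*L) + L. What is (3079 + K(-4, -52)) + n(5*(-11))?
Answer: 6265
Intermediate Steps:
n(L) = L**2 - 3*L
(3079 + K(-4, -52)) + n(5*(-11)) = (3079 - 4) + (5*(-11))*(-3 + 5*(-11)) = 3075 - 55*(-3 - 55) = 3075 - 55*(-58) = 3075 + 3190 = 6265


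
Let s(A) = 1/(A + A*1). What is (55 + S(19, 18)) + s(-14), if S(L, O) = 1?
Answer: 1567/28 ≈ 55.964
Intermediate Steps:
s(A) = 1/(2*A) (s(A) = 1/(A + A) = 1/(2*A))
(55 + S(19, 18)) + s(-14) = (55 + 1) + (½)/(-14) = 56 + (½)*(-1/14) = 56 - 1/28 = 1567/28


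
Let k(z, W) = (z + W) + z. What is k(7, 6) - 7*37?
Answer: -239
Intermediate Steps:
k(z, W) = W + 2*z (k(z, W) = (W + z) + z = W + 2*z)
k(7, 6) - 7*37 = (6 + 2*7) - 7*37 = (6 + 14) - 259 = 20 - 259 = -239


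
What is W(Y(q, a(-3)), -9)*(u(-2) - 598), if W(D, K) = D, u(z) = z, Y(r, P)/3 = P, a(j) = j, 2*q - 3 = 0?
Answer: 5400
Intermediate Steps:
q = 3/2 (q = 3/2 + (½)*0 = 3/2 + 0 = 3/2 ≈ 1.5000)
Y(r, P) = 3*P
W(Y(q, a(-3)), -9)*(u(-2) - 598) = (3*(-3))*(-2 - 598) = -9*(-600) = 5400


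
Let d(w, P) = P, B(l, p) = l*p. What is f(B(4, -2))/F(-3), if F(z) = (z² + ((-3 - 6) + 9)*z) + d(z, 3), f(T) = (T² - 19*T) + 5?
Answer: 221/12 ≈ 18.417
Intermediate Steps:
f(T) = 5 + T² - 19*T
F(z) = 3 + z² (F(z) = (z² + ((-3 - 6) + 9)*z) + 3 = (z² + (-9 + 9)*z) + 3 = (z² + 0*z) + 3 = (z² + 0) + 3 = z² + 3 = 3 + z²)
f(B(4, -2))/F(-3) = (5 + (4*(-2))² - 76*(-2))/(3 + (-3)²) = (5 + (-8)² - 19*(-8))/(3 + 9) = (5 + 64 + 152)/12 = 221*(1/12) = 221/12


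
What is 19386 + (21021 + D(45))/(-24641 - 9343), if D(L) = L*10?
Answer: 219597451/11328 ≈ 19385.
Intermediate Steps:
D(L) = 10*L
19386 + (21021 + D(45))/(-24641 - 9343) = 19386 + (21021 + 10*45)/(-24641 - 9343) = 19386 + (21021 + 450)/(-33984) = 19386 + 21471*(-1/33984) = 19386 - 7157/11328 = 219597451/11328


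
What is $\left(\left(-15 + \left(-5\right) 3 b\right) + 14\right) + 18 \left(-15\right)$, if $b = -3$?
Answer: $-226$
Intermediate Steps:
$\left(\left(-15 + \left(-5\right) 3 b\right) + 14\right) + 18 \left(-15\right) = \left(\left(-15 + \left(-5\right) 3 \left(-3\right)\right) + 14\right) + 18 \left(-15\right) = \left(\left(-15 - -45\right) + 14\right) - 270 = \left(\left(-15 + 45\right) + 14\right) - 270 = \left(30 + 14\right) - 270 = 44 - 270 = -226$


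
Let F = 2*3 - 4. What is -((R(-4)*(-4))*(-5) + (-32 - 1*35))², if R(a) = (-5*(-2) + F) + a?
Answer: -8649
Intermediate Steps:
F = 2 (F = 6 - 4 = 2)
R(a) = 12 + a (R(a) = (-5*(-2) + 2) + a = (10 + 2) + a = 12 + a)
-((R(-4)*(-4))*(-5) + (-32 - 1*35))² = -(((12 - 4)*(-4))*(-5) + (-32 - 1*35))² = -((8*(-4))*(-5) + (-32 - 35))² = -(-32*(-5) - 67)² = -(160 - 67)² = -1*93² = -1*8649 = -8649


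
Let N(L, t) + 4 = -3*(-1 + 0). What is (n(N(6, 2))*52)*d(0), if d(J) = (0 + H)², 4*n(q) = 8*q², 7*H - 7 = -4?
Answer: 936/49 ≈ 19.102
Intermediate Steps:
H = 3/7 (H = 1 + (⅐)*(-4) = 1 - 4/7 = 3/7 ≈ 0.42857)
N(L, t) = -1 (N(L, t) = -4 - 3*(-1 + 0) = -4 - 3*(-1) = -4 + 3 = -1)
n(q) = 2*q² (n(q) = (8*q²)/4 = 2*q²)
d(J) = 9/49 (d(J) = (0 + 3/7)² = (3/7)² = 9/49)
(n(N(6, 2))*52)*d(0) = ((2*(-1)²)*52)*(9/49) = ((2*1)*52)*(9/49) = (2*52)*(9/49) = 104*(9/49) = 936/49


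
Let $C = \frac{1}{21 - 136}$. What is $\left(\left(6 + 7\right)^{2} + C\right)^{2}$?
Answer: $\frac{377680356}{13225} \approx 28558.0$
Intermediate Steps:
$C = - \frac{1}{115}$ ($C = \frac{1}{-115} = - \frac{1}{115} \approx -0.0086956$)
$\left(\left(6 + 7\right)^{2} + C\right)^{2} = \left(\left(6 + 7\right)^{2} - \frac{1}{115}\right)^{2} = \left(13^{2} - \frac{1}{115}\right)^{2} = \left(169 - \frac{1}{115}\right)^{2} = \left(\frac{19434}{115}\right)^{2} = \frac{377680356}{13225}$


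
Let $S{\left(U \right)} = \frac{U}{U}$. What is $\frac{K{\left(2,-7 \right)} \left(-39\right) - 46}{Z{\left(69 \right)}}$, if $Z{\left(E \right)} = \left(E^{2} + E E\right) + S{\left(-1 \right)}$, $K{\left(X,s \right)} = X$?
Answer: $- \frac{124}{9523} \approx -0.013021$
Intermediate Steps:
$S{\left(U \right)} = 1$
$Z{\left(E \right)} = 1 + 2 E^{2}$ ($Z{\left(E \right)} = \left(E^{2} + E E\right) + 1 = \left(E^{2} + E^{2}\right) + 1 = 2 E^{2} + 1 = 1 + 2 E^{2}$)
$\frac{K{\left(2,-7 \right)} \left(-39\right) - 46}{Z{\left(69 \right)}} = \frac{2 \left(-39\right) - 46}{1 + 2 \cdot 69^{2}} = \frac{-78 - 46}{1 + 2 \cdot 4761} = - \frac{124}{1 + 9522} = - \frac{124}{9523}$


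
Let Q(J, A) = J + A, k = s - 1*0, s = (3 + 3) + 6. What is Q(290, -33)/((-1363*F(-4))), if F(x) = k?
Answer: -257/16356 ≈ -0.015713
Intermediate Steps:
s = 12 (s = 6 + 6 = 12)
k = 12 (k = 12 - 1*0 = 12 + 0 = 12)
Q(J, A) = A + J
F(x) = 12
Q(290, -33)/((-1363*F(-4))) = (-33 + 290)/((-1363*12)) = 257/(-16356) = 257*(-1/16356) = -257/16356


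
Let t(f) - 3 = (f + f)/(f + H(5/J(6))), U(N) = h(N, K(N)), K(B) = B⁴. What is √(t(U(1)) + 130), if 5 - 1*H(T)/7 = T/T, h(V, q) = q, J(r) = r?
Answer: √111911/29 ≈ 11.536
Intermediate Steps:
H(T) = 28 (H(T) = 35 - 7*T/T = 35 - 7*1 = 35 - 7 = 28)
U(N) = N⁴
t(f) = 3 + 2*f/(28 + f) (t(f) = 3 + (f + f)/(f + 28) = 3 + (2*f)/(28 + f) = 3 + 2*f/(28 + f))
√(t(U(1)) + 130) = √((84 + 5*1⁴)/(28 + 1⁴) + 130) = √((84 + 5*1)/(28 + 1) + 130) = √((84 + 5)/29 + 130) = √((1/29)*89 + 130) = √(89/29 + 130) = √(3859/29) = √111911/29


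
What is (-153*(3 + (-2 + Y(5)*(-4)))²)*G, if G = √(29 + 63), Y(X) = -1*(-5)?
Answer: -110466*√23 ≈ -5.2978e+5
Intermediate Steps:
Y(X) = 5
G = 2*√23 (G = √92 = 2*√23 ≈ 9.5917)
(-153*(3 + (-2 + Y(5)*(-4)))²)*G = (-153*(3 + (-2 + 5*(-4)))²)*(2*√23) = (-153*(3 + (-2 - 20))²)*(2*√23) = (-153*(3 - 22)²)*(2*√23) = (-153*(-19)²)*(2*√23) = (-153*361)*(2*√23) = -110466*√23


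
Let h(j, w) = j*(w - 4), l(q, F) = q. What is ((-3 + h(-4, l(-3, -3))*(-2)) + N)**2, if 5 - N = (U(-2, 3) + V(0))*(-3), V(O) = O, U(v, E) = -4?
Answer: 4356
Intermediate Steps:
h(j, w) = j*(-4 + w)
N = -7 (N = 5 - (-4 + 0)*(-3) = 5 - (-4)*(-3) = 5 - 1*12 = 5 - 12 = -7)
((-3 + h(-4, l(-3, -3))*(-2)) + N)**2 = ((-3 - 4*(-4 - 3)*(-2)) - 7)**2 = ((-3 - 4*(-7)*(-2)) - 7)**2 = ((-3 + 28*(-2)) - 7)**2 = ((-3 - 56) - 7)**2 = (-59 - 7)**2 = (-66)**2 = 4356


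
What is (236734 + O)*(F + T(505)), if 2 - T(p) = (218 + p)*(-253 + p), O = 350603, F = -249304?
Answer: -253434740826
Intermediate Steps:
T(p) = 2 - (-253 + p)*(218 + p) (T(p) = 2 - (218 + p)*(-253 + p) = 2 - (-253 + p)*(218 + p))
(236734 + O)*(F + T(505)) = (236734 + 350603)*(-249304 + (55156 - 1*505² + 35*505)) = 587337*(-249304 + (55156 - 1*255025 + 17675)) = 587337*(-249304 + (55156 - 255025 + 17675)) = 587337*(-249304 - 182194) = 587337*(-431498) = -253434740826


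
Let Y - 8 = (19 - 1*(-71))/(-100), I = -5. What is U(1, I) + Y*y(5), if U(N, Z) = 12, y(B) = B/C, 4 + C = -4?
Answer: 121/16 ≈ 7.5625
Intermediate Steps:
C = -8 (C = -4 - 4 = -8)
y(B) = -B/8 (y(B) = B/(-8) = B*(-⅛) = -B/8)
Y = 71/10 (Y = 8 + (19 - 1*(-71))/(-100) = 8 + (19 + 71)*(-1/100) = 8 + 90*(-1/100) = 8 - 9/10 = 71/10 ≈ 7.1000)
U(1, I) + Y*y(5) = 12 + 71*(-⅛*5)/10 = 12 + (71/10)*(-5/8) = 12 - 71/16 = 121/16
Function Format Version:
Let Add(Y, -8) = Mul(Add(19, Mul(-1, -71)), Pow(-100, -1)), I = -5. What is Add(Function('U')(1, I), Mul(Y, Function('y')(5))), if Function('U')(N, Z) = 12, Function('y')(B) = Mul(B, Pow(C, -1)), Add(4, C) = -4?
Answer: Rational(121, 16) ≈ 7.5625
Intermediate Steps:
C = -8 (C = Add(-4, -4) = -8)
Function('y')(B) = Mul(Rational(-1, 8), B) (Function('y')(B) = Mul(B, Pow(-8, -1)) = Mul(B, Rational(-1, 8)) = Mul(Rational(-1, 8), B))
Y = Rational(71, 10) (Y = Add(8, Mul(Add(19, Mul(-1, -71)), Pow(-100, -1))) = Add(8, Mul(Add(19, 71), Rational(-1, 100))) = Add(8, Mul(90, Rational(-1, 100))) = Add(8, Rational(-9, 10)) = Rational(71, 10) ≈ 7.1000)
Add(Function('U')(1, I), Mul(Y, Function('y')(5))) = Add(12, Mul(Rational(71, 10), Mul(Rational(-1, 8), 5))) = Add(12, Mul(Rational(71, 10), Rational(-5, 8))) = Add(12, Rational(-71, 16)) = Rational(121, 16)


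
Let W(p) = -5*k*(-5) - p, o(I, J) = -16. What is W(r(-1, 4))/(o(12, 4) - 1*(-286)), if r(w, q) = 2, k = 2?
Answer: 8/45 ≈ 0.17778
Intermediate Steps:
W(p) = 50 - p (W(p) = -5*2*(-5) - p = -10*(-5) - p = 50 - p)
W(r(-1, 4))/(o(12, 4) - 1*(-286)) = (50 - 1*2)/(-16 - 1*(-286)) = (50 - 2)/(-16 + 286) = 48/270 = 48*(1/270) = 8/45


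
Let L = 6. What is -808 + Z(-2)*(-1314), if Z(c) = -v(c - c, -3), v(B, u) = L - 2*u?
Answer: 14960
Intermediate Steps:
v(B, u) = 6 - 2*u
Z(c) = -12 (Z(c) = -(6 - 2*(-3)) = -(6 + 6) = -1*12 = -12)
-808 + Z(-2)*(-1314) = -808 - 12*(-1314) = -808 + 15768 = 14960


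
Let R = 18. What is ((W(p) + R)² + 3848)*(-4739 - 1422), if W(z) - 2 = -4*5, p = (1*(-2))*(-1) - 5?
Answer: -23707528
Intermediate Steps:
p = -3 (p = -2*(-1) - 5 = 2 - 5 = -3)
W(z) = -18 (W(z) = 2 - 4*5 = 2 - 20 = -18)
((W(p) + R)² + 3848)*(-4739 - 1422) = ((-18 + 18)² + 3848)*(-4739 - 1422) = (0² + 3848)*(-6161) = (0 + 3848)*(-6161) = 3848*(-6161) = -23707528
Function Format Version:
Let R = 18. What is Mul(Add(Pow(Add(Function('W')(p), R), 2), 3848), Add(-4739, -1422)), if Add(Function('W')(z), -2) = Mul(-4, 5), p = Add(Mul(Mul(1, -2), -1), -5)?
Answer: -23707528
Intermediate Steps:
p = -3 (p = Add(Mul(-2, -1), -5) = Add(2, -5) = -3)
Function('W')(z) = -18 (Function('W')(z) = Add(2, Mul(-4, 5)) = Add(2, -20) = -18)
Mul(Add(Pow(Add(Function('W')(p), R), 2), 3848), Add(-4739, -1422)) = Mul(Add(Pow(Add(-18, 18), 2), 3848), Add(-4739, -1422)) = Mul(Add(Pow(0, 2), 3848), -6161) = Mul(Add(0, 3848), -6161) = Mul(3848, -6161) = -23707528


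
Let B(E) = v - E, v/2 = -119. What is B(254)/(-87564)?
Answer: 41/7297 ≈ 0.0056188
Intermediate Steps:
v = -238 (v = 2*(-119) = -238)
B(E) = -238 - E
B(254)/(-87564) = (-238 - 1*254)/(-87564) = (-238 - 254)*(-1/87564) = -492*(-1/87564) = 41/7297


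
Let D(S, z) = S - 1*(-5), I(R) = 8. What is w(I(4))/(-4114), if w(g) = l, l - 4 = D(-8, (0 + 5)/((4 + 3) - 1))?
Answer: -1/4114 ≈ -0.00024307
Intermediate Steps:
D(S, z) = 5 + S (D(S, z) = S + 5 = 5 + S)
l = 1 (l = 4 + (5 - 8) = 4 - 3 = 1)
w(g) = 1
w(I(4))/(-4114) = 1/(-4114) = 1*(-1/4114) = -1/4114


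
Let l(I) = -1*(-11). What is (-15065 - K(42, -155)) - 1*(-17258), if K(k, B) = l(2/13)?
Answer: 2182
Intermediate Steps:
l(I) = 11
K(k, B) = 11
(-15065 - K(42, -155)) - 1*(-17258) = (-15065 - 1*11) - 1*(-17258) = (-15065 - 11) + 17258 = -15076 + 17258 = 2182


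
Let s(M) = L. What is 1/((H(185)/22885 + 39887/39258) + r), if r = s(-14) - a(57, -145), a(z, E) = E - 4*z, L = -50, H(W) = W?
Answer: 179683866/58221904063 ≈ 0.0030862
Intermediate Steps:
s(M) = -50
r = 323 (r = -50 - (-145 - 4*57) = -50 - (-145 - 228) = -50 - 1*(-373) = -50 + 373 = 323)
1/((H(185)/22885 + 39887/39258) + r) = 1/((185/22885 + 39887/39258) + 323) = 1/((185*(1/22885) + 39887*(1/39258)) + 323) = 1/((37/4577 + 39887/39258) + 323) = 1/(184015345/179683866 + 323) = 1/(58221904063/179683866) = 179683866/58221904063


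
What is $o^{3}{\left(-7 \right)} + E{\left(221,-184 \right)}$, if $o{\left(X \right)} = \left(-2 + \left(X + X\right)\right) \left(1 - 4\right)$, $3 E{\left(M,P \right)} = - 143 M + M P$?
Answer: $86503$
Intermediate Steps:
$E{\left(M,P \right)} = - \frac{143 M}{3} + \frac{M P}{3}$ ($E{\left(M,P \right)} = \frac{- 143 M + M P}{3} = - \frac{143 M}{3} + \frac{M P}{3}$)
$o{\left(X \right)} = 6 - 6 X$ ($o{\left(X \right)} = \left(-2 + 2 X\right) \left(-3\right) = 6 - 6 X$)
$o^{3}{\left(-7 \right)} + E{\left(221,-184 \right)} = \left(6 - -42\right)^{3} + \frac{1}{3} \cdot 221 \left(-143 - 184\right) = \left(6 + 42\right)^{3} + \frac{1}{3} \cdot 221 \left(-327\right) = 48^{3} - 24089 = 110592 - 24089 = 86503$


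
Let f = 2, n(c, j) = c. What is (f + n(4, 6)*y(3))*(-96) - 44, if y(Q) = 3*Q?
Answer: -3692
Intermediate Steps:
(f + n(4, 6)*y(3))*(-96) - 44 = (2 + 4*(3*3))*(-96) - 44 = (2 + 4*9)*(-96) - 44 = (2 + 36)*(-96) - 44 = 38*(-96) - 44 = -3648 - 44 = -3692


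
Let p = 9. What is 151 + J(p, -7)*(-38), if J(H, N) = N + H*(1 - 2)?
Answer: 759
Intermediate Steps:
J(H, N) = N - H (J(H, N) = N + H*(-1) = N - H)
151 + J(p, -7)*(-38) = 151 + (-7 - 1*9)*(-38) = 151 + (-7 - 9)*(-38) = 151 - 16*(-38) = 151 + 608 = 759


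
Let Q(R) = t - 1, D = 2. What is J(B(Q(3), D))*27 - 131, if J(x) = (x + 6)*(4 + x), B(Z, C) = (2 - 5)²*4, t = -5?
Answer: 45229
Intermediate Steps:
Q(R) = -6 (Q(R) = -5 - 1 = -6)
B(Z, C) = 36 (B(Z, C) = (-3)²*4 = 9*4 = 36)
J(x) = (4 + x)*(6 + x) (J(x) = (6 + x)*(4 + x) = (4 + x)*(6 + x))
J(B(Q(3), D))*27 - 131 = (24 + 36² + 10*36)*27 - 131 = (24 + 1296 + 360)*27 - 131 = 1680*27 - 131 = 45360 - 131 = 45229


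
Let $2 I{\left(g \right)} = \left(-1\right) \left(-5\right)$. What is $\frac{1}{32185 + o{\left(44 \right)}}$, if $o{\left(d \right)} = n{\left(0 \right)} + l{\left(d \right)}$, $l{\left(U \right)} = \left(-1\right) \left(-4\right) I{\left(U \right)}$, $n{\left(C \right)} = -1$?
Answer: $\frac{1}{32194} \approx 3.1062 \cdot 10^{-5}$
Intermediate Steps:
$I{\left(g \right)} = \frac{5}{2}$ ($I{\left(g \right)} = \frac{\left(-1\right) \left(-5\right)}{2} = \frac{1}{2} \cdot 5 = \frac{5}{2}$)
$l{\left(U \right)} = 10$ ($l{\left(U \right)} = \left(-1\right) \left(-4\right) \frac{5}{2} = 4 \cdot \frac{5}{2} = 10$)
$o{\left(d \right)} = 9$ ($o{\left(d \right)} = -1 + 10 = 9$)
$\frac{1}{32185 + o{\left(44 \right)}} = \frac{1}{32185 + 9} = \frac{1}{32194}$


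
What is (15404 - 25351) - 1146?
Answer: -11093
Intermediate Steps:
(15404 - 25351) - 1146 = -9947 - 1146 = -11093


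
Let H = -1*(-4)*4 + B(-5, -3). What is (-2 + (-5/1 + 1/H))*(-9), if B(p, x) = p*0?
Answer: 999/16 ≈ 62.438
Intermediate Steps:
B(p, x) = 0
H = 16 (H = -1*(-4)*4 + 0 = 4*4 + 0 = 16 + 0 = 16)
(-2 + (-5/1 + 1/H))*(-9) = (-2 + (-5/1 + 1/16))*(-9) = (-2 + (-5*1 + 1*(1/16)))*(-9) = (-2 + (-5 + 1/16))*(-9) = (-2 - 79/16)*(-9) = -111/16*(-9) = 999/16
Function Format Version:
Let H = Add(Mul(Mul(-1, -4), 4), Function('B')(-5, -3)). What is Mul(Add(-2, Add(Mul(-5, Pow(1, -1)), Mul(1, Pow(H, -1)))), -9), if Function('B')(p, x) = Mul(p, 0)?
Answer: Rational(999, 16) ≈ 62.438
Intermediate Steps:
Function('B')(p, x) = 0
H = 16 (H = Add(Mul(Mul(-1, -4), 4), 0) = Add(Mul(4, 4), 0) = Add(16, 0) = 16)
Mul(Add(-2, Add(Mul(-5, Pow(1, -1)), Mul(1, Pow(H, -1)))), -9) = Mul(Add(-2, Add(Mul(-5, Pow(1, -1)), Mul(1, Pow(16, -1)))), -9) = Mul(Add(-2, Add(Mul(-5, 1), Mul(1, Rational(1, 16)))), -9) = Mul(Add(-2, Add(-5, Rational(1, 16))), -9) = Mul(Add(-2, Rational(-79, 16)), -9) = Mul(Rational(-111, 16), -9) = Rational(999, 16)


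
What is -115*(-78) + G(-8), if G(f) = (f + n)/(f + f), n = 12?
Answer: 35879/4 ≈ 8969.8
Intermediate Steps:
G(f) = (12 + f)/(2*f) (G(f) = (f + 12)/(f + f) = (12 + f)/((2*f)) = (12 + f)*(1/(2*f)) = (12 + f)/(2*f))
-115*(-78) + G(-8) = -115*(-78) + (1/2)*(12 - 8)/(-8) = 8970 + (1/2)*(-1/8)*4 = 8970 - 1/4 = 35879/4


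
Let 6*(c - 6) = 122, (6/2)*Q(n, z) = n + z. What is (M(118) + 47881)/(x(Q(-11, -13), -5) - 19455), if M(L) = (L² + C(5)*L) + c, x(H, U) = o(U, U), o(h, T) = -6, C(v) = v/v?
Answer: -14296/4491 ≈ -3.1833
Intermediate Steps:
C(v) = 1
Q(n, z) = n/3 + z/3 (Q(n, z) = (n + z)/3 = n/3 + z/3)
x(H, U) = -6
c = 79/3 (c = 6 + (⅙)*122 = 6 + 61/3 = 79/3 ≈ 26.333)
M(L) = 79/3 + L + L² (M(L) = (L² + 1*L) + 79/3 = (L² + L) + 79/3 = (L + L²) + 79/3 = 79/3 + L + L²)
(M(118) + 47881)/(x(Q(-11, -13), -5) - 19455) = ((79/3 + 118 + 118²) + 47881)/(-6 - 19455) = ((79/3 + 118 + 13924) + 47881)/(-19461) = (42205/3 + 47881)*(-1/19461) = (185848/3)*(-1/19461) = -14296/4491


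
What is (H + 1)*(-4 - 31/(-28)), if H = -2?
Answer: 81/28 ≈ 2.8929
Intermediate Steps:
(H + 1)*(-4 - 31/(-28)) = (-2 + 1)*(-4 - 31/(-28)) = -(-4 - 31*(-1/28)) = -(-4 + 31/28) = -1*(-81/28) = 81/28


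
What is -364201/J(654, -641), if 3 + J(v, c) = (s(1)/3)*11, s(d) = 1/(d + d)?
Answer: 2185206/7 ≈ 3.1217e+5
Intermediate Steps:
s(d) = 1/(2*d)
J(v, c) = -7/6 (J(v, c) = -3 + (((½)/1)/3)*11 = -3 + (((½)*1)/3)*11 = -3 + ((⅓)*(½))*11 = -3 + (⅙)*11 = -3 + 11/6 = -7/6)
-364201/J(654, -641) = -364201/(-7/6) = -364201*(-6/7) = 2185206/7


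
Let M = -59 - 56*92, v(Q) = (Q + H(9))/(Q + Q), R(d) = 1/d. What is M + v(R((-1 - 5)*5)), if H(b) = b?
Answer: -10691/2 ≈ -5345.5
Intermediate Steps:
v(Q) = (9 + Q)/(2*Q) (v(Q) = (Q + 9)/(Q + Q) = (9 + Q)/((2*Q)) = (9 + Q)*(1/(2*Q)) = (9 + Q)/(2*Q))
M = -5211 (M = -59 - 5152 = -5211)
M + v(R((-1 - 5)*5)) = -5211 + (9 + 1/((-1 - 5)*5))/(2*(1/((-1 - 5)*5))) = -5211 + (9 + 1/(-6*5))/(2*(1/(-6*5))) = -5211 + (9 + 1/(-30))/(2*(1/(-30))) = -5211 + (9 - 1/30)/(2*(-1/30)) = -5211 + (1/2)*(-30)*(269/30) = -5211 - 269/2 = -10691/2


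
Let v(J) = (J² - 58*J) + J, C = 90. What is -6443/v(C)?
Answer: -6443/2970 ≈ -2.1694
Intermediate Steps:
v(J) = J² - 57*J
-6443/v(C) = -6443*1/(90*(-57 + 90)) = -6443/(90*33) = -6443/2970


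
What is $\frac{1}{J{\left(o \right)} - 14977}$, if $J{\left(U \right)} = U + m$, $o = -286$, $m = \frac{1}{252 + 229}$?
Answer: $- \frac{481}{7341502} \approx -6.5518 \cdot 10^{-5}$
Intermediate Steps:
$m = \frac{1}{481} \approx 0.002079$
$J{\left(U \right)} = \frac{1}{481} + U$ ($J{\left(U \right)} = U + \frac{1}{481} = \frac{1}{481} + U$)
$\frac{1}{J{\left(o \right)} - 14977} = \frac{1}{\left(\frac{1}{481} - 286\right) - 14977} = \frac{1}{- \frac{137565}{481} - 14977} = \frac{1}{- \frac{7341502}{481}} = - \frac{481}{7341502}$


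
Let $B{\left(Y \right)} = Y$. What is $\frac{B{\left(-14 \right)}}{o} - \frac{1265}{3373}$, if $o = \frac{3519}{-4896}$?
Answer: $\frac{1482009}{77579} \approx 19.103$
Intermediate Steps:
$o = - \frac{23}{32}$ ($o = 3519 \left(- \frac{1}{4896}\right) = - \frac{23}{32} \approx -0.71875$)
$\frac{B{\left(-14 \right)}}{o} - \frac{1265}{3373} = - \frac{14}{- \frac{23}{32}} - \frac{1265}{3373} = \left(-14\right) \left(- \frac{32}{23}\right) - \frac{1265}{3373} = \frac{448}{23} - \frac{1265}{3373} = \frac{1482009}{77579}$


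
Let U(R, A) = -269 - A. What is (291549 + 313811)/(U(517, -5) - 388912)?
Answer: -75670/48647 ≈ -1.5555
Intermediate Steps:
(291549 + 313811)/(U(517, -5) - 388912) = (291549 + 313811)/((-269 - 1*(-5)) - 388912) = 605360/((-269 + 5) - 388912) = 605360/(-264 - 388912) = 605360/(-389176) = 605360*(-1/389176) = -75670/48647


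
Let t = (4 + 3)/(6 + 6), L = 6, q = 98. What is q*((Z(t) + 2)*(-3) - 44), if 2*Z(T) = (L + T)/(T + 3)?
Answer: -222313/43 ≈ -5170.1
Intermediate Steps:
t = 7/12 ≈ 0.58333
Z(T) = (6 + T)/(2*(3 + T)) (Z(T) = ((6 + T)/(T + 3))/2 = ((6 + T)/(3 + T))/2 = (6 + T)/(2*(3 + T)))
q*((Z(t) + 2)*(-3) - 44) = 98*(((6 + 7/12)/(2*(3 + 7/12)) + 2)*(-3) - 44) = 98*(((½)*(79/12)/(43/12) + 2)*(-3) - 44) = 98*(((½)*(12/43)*(79/12) + 2)*(-3) - 44) = 98*((79/86 + 2)*(-3) - 44) = 98*((251/86)*(-3) - 44) = 98*(-753/86 - 44) = 98*(-4537/86) = -222313/43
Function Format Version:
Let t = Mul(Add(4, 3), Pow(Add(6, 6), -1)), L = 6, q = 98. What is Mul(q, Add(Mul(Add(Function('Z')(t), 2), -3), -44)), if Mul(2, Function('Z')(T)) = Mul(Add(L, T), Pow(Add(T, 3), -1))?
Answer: Rational(-222313, 43) ≈ -5170.1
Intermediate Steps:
t = Rational(7, 12) (t = Mul(7, Pow(12, -1)) = Mul(7, Rational(1, 12)) = Rational(7, 12) ≈ 0.58333)
Function('Z')(T) = Mul(Rational(1, 2), Pow(Add(3, T), -1), Add(6, T)) (Function('Z')(T) = Mul(Rational(1, 2), Mul(Add(6, T), Pow(Add(T, 3), -1))) = Mul(Rational(1, 2), Mul(Add(6, T), Pow(Add(3, T), -1))) = Mul(Rational(1, 2), Mul(Pow(Add(3, T), -1), Add(6, T))) = Mul(Rational(1, 2), Pow(Add(3, T), -1), Add(6, T)))
Mul(q, Add(Mul(Add(Function('Z')(t), 2), -3), -44)) = Mul(98, Add(Mul(Add(Mul(Rational(1, 2), Pow(Add(3, Rational(7, 12)), -1), Add(6, Rational(7, 12))), 2), -3), -44)) = Mul(98, Add(Mul(Add(Mul(Rational(1, 2), Pow(Rational(43, 12), -1), Rational(79, 12)), 2), -3), -44)) = Mul(98, Add(Mul(Add(Mul(Rational(1, 2), Rational(12, 43), Rational(79, 12)), 2), -3), -44)) = Mul(98, Add(Mul(Add(Rational(79, 86), 2), -3), -44)) = Mul(98, Add(Mul(Rational(251, 86), -3), -44)) = Mul(98, Add(Rational(-753, 86), -44)) = Mul(98, Rational(-4537, 86)) = Rational(-222313, 43)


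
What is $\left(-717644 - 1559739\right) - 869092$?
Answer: $-3146475$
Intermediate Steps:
$\left(-717644 - 1559739\right) - 869092 = -2277383 - 869092 = -3146475$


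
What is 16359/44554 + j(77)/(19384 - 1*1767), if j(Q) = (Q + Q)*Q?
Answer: 816517835/784907818 ≈ 1.0403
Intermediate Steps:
j(Q) = 2*Q² (j(Q) = (2*Q)*Q = 2*Q²)
16359/44554 + j(77)/(19384 - 1*1767) = 16359/44554 + (2*77²)/(19384 - 1*1767) = 16359*(1/44554) + (2*5929)/(19384 - 1767) = 16359/44554 + 11858/17617 = 816517835/784907818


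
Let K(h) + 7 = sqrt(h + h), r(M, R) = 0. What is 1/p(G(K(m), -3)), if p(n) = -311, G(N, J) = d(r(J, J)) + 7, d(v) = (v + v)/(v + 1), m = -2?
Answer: -1/311 ≈ -0.0032154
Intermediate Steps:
K(h) = -7 + sqrt(2)*sqrt(h) (K(h) = -7 + sqrt(h + h) = -7 + sqrt(2*h) = -7 + sqrt(2)*sqrt(h))
d(v) = 2*v/(1 + v) (d(v) = (2*v)/(1 + v) = 2*v/(1 + v))
G(N, J) = 7 (G(N, J) = 2*0/(1 + 0) + 7 = 2*0/1 + 7 = 2*0*1 + 7 = 0 + 7 = 7)
1/p(G(K(m), -3)) = 1/(-311) = -1/311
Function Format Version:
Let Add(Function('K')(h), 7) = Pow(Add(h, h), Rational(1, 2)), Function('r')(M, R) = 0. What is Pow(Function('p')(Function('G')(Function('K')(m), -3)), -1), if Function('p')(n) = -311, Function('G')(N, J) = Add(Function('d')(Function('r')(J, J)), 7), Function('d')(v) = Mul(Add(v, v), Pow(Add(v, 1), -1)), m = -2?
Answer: Rational(-1, 311) ≈ -0.0032154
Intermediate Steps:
Function('K')(h) = Add(-7, Mul(Pow(2, Rational(1, 2)), Pow(h, Rational(1, 2)))) (Function('K')(h) = Add(-7, Pow(Add(h, h), Rational(1, 2))) = Add(-7, Pow(Mul(2, h), Rational(1, 2))) = Add(-7, Mul(Pow(2, Rational(1, 2)), Pow(h, Rational(1, 2)))))
Function('d')(v) = Mul(2, v, Pow(Add(1, v), -1)) (Function('d')(v) = Mul(Mul(2, v), Pow(Add(1, v), -1)) = Mul(2, v, Pow(Add(1, v), -1)))
Function('G')(N, J) = 7 (Function('G')(N, J) = Add(Mul(2, 0, Pow(Add(1, 0), -1)), 7) = Add(Mul(2, 0, Pow(1, -1)), 7) = Add(Mul(2, 0, 1), 7) = Add(0, 7) = 7)
Pow(Function('p')(Function('G')(Function('K')(m), -3)), -1) = Pow(-311, -1) = Rational(-1, 311)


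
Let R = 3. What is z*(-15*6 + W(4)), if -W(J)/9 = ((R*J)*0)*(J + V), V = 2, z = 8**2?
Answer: -5760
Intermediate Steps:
z = 64
W(J) = 0 (W(J) = -9*(3*J)*0*(J + 2) = -0*(2 + J) = -9*0 = 0)
z*(-15*6 + W(4)) = 64*(-15*6 + 0) = 64*(-90 + 0) = 64*(-90) = -5760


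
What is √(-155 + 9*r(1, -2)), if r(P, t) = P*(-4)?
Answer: I*√191 ≈ 13.82*I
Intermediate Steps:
r(P, t) = -4*P
√(-155 + 9*r(1, -2)) = √(-155 + 9*(-4*1)) = √(-155 + 9*(-4)) = √(-155 - 36) = √(-191) = I*√191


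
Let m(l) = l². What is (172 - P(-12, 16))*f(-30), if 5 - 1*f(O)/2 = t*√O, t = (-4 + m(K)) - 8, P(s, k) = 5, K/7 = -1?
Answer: 1670 - 12358*I*√30 ≈ 1670.0 - 67688.0*I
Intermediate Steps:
K = -7 (K = 7*(-1) = -7)
t = 37 (t = (-4 + (-7)²) - 8 = (-4 + 49) - 8 = 45 - 8 = 37)
f(O) = 10 - 74*√O
(172 - P(-12, 16))*f(-30) = (172 - 1*5)*(10 - 74*I*√30) = (172 - 5)*(10 - 74*I*√30) = 167*(10 - 74*I*√30) = 1670 - 12358*I*√30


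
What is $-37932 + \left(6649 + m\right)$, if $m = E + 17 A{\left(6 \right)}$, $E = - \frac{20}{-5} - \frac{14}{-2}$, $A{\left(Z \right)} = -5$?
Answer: $-31357$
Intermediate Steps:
$E = 11$ ($E = \left(-20\right) \left(- \frac{1}{5}\right) - -7 = 4 + 7 = 11$)
$m = -74$ ($m = 11 + 17 \left(-5\right) = 11 - 85 = -74$)
$-37932 + \left(6649 + m\right) = -37932 + \left(6649 - 74\right) = -37932 + 6575 = -31357$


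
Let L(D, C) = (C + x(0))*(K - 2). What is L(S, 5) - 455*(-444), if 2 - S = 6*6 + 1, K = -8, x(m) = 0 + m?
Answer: 201970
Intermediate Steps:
x(m) = m
S = -35 (S = 2 - (6*6 + 1) = 2 - (36 + 1) = 2 - 1*37 = 2 - 37 = -35)
L(D, C) = -10*C (L(D, C) = (C + 0)*(-8 - 2) = C*(-10) = -10*C)
L(S, 5) - 455*(-444) = -10*5 - 455*(-444) = -50 + 202020 = 201970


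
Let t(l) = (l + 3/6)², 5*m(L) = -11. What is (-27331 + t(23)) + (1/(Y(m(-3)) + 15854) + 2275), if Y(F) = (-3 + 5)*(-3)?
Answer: -388335429/15848 ≈ -24504.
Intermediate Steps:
m(L) = -11/5 (m(L) = (⅕)*(-11) = -11/5)
Y(F) = -6 (Y(F) = 2*(-3) = -6)
t(l) = (½ + l)² (t(l) = (l + 3*(⅙))² = (l + ½)² = (½ + l)²)
(-27331 + t(23)) + (1/(Y(m(-3)) + 15854) + 2275) = (-27331 + (1 + 2*23)²/4) + (1/(-6 + 15854) + 2275) = (-27331 + (1 + 46)²/4) + (1/15848 + 2275) = (-27331 + (¼)*47²) + (1/15848 + 2275) = (-27331 + (¼)*2209) + 36054201/15848 = (-27331 + 2209/4) + 36054201/15848 = -107115/4 + 36054201/15848 = -388335429/15848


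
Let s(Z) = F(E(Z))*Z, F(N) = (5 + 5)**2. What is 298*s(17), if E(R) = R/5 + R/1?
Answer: 506600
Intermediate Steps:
E(R) = 6*R/5 (E(R) = R*(1/5) + R*1 = R/5 + R = 6*R/5)
F(N) = 100 (F(N) = 10**2 = 100)
s(Z) = 100*Z
298*s(17) = 298*(100*17) = 298*1700 = 506600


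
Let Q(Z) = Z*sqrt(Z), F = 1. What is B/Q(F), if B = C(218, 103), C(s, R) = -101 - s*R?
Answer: -22555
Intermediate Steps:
C(s, R) = -101 - R*s
B = -22555 (B = -101 - 1*103*218 = -101 - 22454 = -22555)
Q(Z) = Z**(3/2)
B/Q(F) = -22555/(1**(3/2)) = -22555/1 = -22555*1 = -22555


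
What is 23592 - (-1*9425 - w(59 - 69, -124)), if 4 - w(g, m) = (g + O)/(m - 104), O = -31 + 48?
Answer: 7528795/228 ≈ 33021.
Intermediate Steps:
O = 17
w(g, m) = 4 - (17 + g)/(-104 + m) (w(g, m) = 4 - (g + 17)/(m - 104) = 4 - (17 + g)/(-104 + m))
23592 - (-1*9425 - w(59 - 69, -124)) = 23592 - (-1*9425 - (-433 - (59 - 69) + 4*(-124))/(-104 - 124)) = 23592 - (-9425 - (-433 - 1*(-10) - 496)/(-228)) = 23592 - (-9425 - (-1)*(-433 + 10 - 496)/228) = 23592 - (-9425 - (-1)*(-919)/228) = 23592 - (-9425 - 1*919/228) = 23592 - (-9425 - 919/228) = 23592 - 1*(-2149819/228) = 23592 + 2149819/228 = 7528795/228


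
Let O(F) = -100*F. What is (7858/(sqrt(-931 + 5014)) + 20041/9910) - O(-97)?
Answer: -96106959/9910 + 7858*sqrt(4083)/4083 ≈ -9575.0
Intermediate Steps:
(7858/(sqrt(-931 + 5014)) + 20041/9910) - O(-97) = (7858/(sqrt(-931 + 5014)) + 20041/9910) - (-100)*(-97) = (7858/(sqrt(4083)) + 20041*(1/9910)) - 1*9700 = (7858*(sqrt(4083)/4083) + 20041/9910) - 9700 = (7858*sqrt(4083)/4083 + 20041/9910) - 9700 = (20041/9910 + 7858*sqrt(4083)/4083) - 9700 = -96106959/9910 + 7858*sqrt(4083)/4083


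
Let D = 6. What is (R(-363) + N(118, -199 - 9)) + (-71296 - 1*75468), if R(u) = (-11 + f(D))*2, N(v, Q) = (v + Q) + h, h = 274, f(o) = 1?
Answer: -146600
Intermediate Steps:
N(v, Q) = 274 + Q + v (N(v, Q) = (v + Q) + 274 = (Q + v) + 274 = 274 + Q + v)
R(u) = -20 (R(u) = (-11 + 1)*2 = -10*2 = -20)
(R(-363) + N(118, -199 - 9)) + (-71296 - 1*75468) = (-20 + (274 + (-199 - 9) + 118)) + (-71296 - 1*75468) = (-20 + (274 - 208 + 118)) + (-71296 - 75468) = (-20 + 184) - 146764 = 164 - 146764 = -146600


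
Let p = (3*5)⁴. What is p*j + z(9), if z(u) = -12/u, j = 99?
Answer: 15035621/3 ≈ 5.0119e+6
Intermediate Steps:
p = 50625 (p = 15⁴ = 50625)
p*j + z(9) = 50625*99 - 12/9 = 5011875 - 12*⅑ = 5011875 - 4/3 = 15035621/3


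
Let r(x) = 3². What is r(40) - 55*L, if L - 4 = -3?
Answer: -46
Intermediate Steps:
r(x) = 9
L = 1 (L = 4 - 3 = 1)
r(40) - 55*L = 9 - 55 = -46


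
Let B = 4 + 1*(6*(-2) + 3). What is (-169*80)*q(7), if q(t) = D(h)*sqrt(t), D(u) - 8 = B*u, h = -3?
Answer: -310960*sqrt(7) ≈ -8.2272e+5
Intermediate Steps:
B = -5 (B = 4 + 1*(-12 + 3) = 4 + 1*(-9) = 4 - 9 = -5)
D(u) = 8 - 5*u
q(t) = 23*sqrt(t) (q(t) = (8 - 5*(-3))*sqrt(t) = (8 + 15)*sqrt(t) = 23*sqrt(t))
(-169*80)*q(7) = (-169*80)*(23*sqrt(7)) = -310960*sqrt(7)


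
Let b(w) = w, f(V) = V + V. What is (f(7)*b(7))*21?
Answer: 2058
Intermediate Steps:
f(V) = 2*V
(f(7)*b(7))*21 = ((2*7)*7)*21 = (14*7)*21 = 98*21 = 2058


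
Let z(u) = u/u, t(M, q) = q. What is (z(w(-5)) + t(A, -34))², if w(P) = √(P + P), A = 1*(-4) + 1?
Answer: 1089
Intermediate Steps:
A = -3 (A = -4 + 1 = -3)
w(P) = √2*√P (w(P) = √(2*P) = √2*√P)
z(u) = 1
(z(w(-5)) + t(A, -34))² = (1 - 34)² = (-33)² = 1089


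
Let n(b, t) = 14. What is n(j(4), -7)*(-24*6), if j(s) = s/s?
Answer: -2016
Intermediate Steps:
j(s) = 1
n(j(4), -7)*(-24*6) = 14*(-24*6) = 14*(-144) = -2016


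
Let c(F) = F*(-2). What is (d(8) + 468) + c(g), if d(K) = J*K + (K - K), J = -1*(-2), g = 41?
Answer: 402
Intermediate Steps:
c(F) = -2*F
J = 2
d(K) = 2*K (d(K) = 2*K + (K - K) = 2*K + 0 = 2*K)
(d(8) + 468) + c(g) = (2*8 + 468) - 2*41 = (16 + 468) - 82 = 484 - 82 = 402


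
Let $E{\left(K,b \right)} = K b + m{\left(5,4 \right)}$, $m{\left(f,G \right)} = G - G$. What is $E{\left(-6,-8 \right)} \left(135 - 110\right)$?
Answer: $1200$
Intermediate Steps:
$m{\left(f,G \right)} = 0$
$E{\left(K,b \right)} = K b$ ($E{\left(K,b \right)} = K b + 0 = K b$)
$E{\left(-6,-8 \right)} \left(135 - 110\right) = \left(-6\right) \left(-8\right) \left(135 - 110\right) = 48 \cdot 25 = 1200$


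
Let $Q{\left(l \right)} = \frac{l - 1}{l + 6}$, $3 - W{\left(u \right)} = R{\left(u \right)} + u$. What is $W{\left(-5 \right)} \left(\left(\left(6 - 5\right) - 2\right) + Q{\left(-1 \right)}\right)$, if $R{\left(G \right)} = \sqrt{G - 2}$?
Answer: $- \frac{56}{5} + \frac{7 i \sqrt{7}}{5} \approx -11.2 + 3.7041 i$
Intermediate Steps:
$R{\left(G \right)} = \sqrt{-2 + G}$
$W{\left(u \right)} = 3 - u - \sqrt{-2 + u}$ ($W{\left(u \right)} = 3 - \left(\sqrt{-2 + u} + u\right) = 3 - \left(u + \sqrt{-2 + u}\right) = 3 - u - \sqrt{-2 + u}$)
$Q{\left(l \right)} = \frac{-1 + l}{6 + l}$
$W{\left(-5 \right)} \left(\left(\left(6 - 5\right) - 2\right) + Q{\left(-1 \right)}\right) = \left(3 - -5 - \sqrt{-2 - 5}\right) \left(\left(\left(6 - 5\right) - 2\right) + \frac{-1 - 1}{6 - 1}\right) = \left(3 + 5 - \sqrt{-7}\right) \left(\left(1 - 2\right) + \frac{1}{5} \left(-2\right)\right) = \left(3 + 5 - i \sqrt{7}\right) \left(-1 + \frac{1}{5} \left(-2\right)\right) = \left(3 + 5 - i \sqrt{7}\right) \left(-1 - \frac{2}{5}\right) = \left(8 - i \sqrt{7}\right) \left(- \frac{7}{5}\right) = - \frac{56}{5} + \frac{7 i \sqrt{7}}{5}$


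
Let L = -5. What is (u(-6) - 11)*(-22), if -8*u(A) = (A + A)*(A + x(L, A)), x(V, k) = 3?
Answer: 341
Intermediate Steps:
u(A) = -A*(3 + A)/4 (u(A) = -(A + A)*(A + 3)/8 = -2*A*(3 + A)/8 = -A*(3 + A)/4)
(u(-6) - 11)*(-22) = (-1/4*(-6)*(3 - 6) - 11)*(-22) = (-1/4*(-6)*(-3) - 11)*(-22) = (-9/2 - 11)*(-22) = -31/2*(-22) = 341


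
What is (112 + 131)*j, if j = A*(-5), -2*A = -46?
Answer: -27945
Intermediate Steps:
A = 23 (A = -½*(-46) = 23)
j = -115 (j = 23*(-5) = -115)
(112 + 131)*j = (112 + 131)*(-115) = 243*(-115) = -27945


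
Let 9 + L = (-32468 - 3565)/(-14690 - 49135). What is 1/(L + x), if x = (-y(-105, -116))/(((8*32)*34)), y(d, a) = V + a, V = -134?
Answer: -92588800/778367953 ≈ -0.11895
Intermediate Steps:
y(d, a) = -134 + a
L = -179464/21275 (L = -9 + (-32468 - 3565)/(-14690 - 49135) = -9 - 36033/(-63825) = -9 - 36033*(-1/63825) = -9 + 12011/21275 = -179464/21275 ≈ -8.4354)
x = 125/4352 (x = (-(-134 - 116))/(((8*32)*34)) = (-1*(-250))/((256*34)) = 250/8704 = 250*(1/8704) = 125/4352 ≈ 0.028722)
1/(L + x) = 1/(-179464/21275 + 125/4352) = 1/(-778367953/92588800) = -92588800/778367953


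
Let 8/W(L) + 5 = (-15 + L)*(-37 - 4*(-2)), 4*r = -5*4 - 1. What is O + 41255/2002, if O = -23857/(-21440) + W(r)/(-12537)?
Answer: 1944358128172783/89520795524160 ≈ 21.720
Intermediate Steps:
r = -21/4 (r = (-5*4 - 1)/4 = (-20 - 1)/4 = (¼)*(-21) = -21/4 ≈ -5.2500)
W(L) = 8/(430 - 29*L) (W(L) = 8/(-5 + (-15 + L)*(-37 - 4*(-2))) = 8/(-5 + (-15 + L)*(-37 + 8)) = 8/(-5 + (-15 + L)*(-29)) = 8/(-5 + (435 - 29*L)) = 8/(430 - 29*L))
O = 696592055681/626019549120 (O = -23857/(-21440) - 8/(-430 + 29*(-21/4))/(-12537) = -23857*(-1/21440) - 8/(-430 - 609/4)*(-1/12537) = 23857/21440 - 8/(-2329/4)*(-1/12537) = 23857/21440 - 8*(-4/2329)*(-1/12537) = 23857/21440 + (32/2329)*(-1/12537) = 23857/21440 - 32/29198673 = 696592055681/626019549120 ≈ 1.1127)
O + 41255/2002 = 696592055681/626019549120 + 41255/2002 = 1944358128172783/89520795524160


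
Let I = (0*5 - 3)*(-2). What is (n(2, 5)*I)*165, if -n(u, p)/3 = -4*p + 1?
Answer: 56430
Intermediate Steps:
n(u, p) = -3 + 12*p (n(u, p) = -3*(-4*p + 1) = -3*(1 - 4*p) = -3 + 12*p)
I = 6 (I = (0 - 3)*(-2) = -3*(-2) = 6)
(n(2, 5)*I)*165 = ((-3 + 12*5)*6)*165 = ((-3 + 60)*6)*165 = (57*6)*165 = 342*165 = 56430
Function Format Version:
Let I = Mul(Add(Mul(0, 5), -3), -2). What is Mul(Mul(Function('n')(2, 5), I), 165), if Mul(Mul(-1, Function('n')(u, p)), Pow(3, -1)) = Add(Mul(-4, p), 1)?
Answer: 56430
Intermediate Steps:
Function('n')(u, p) = Add(-3, Mul(12, p)) (Function('n')(u, p) = Mul(-3, Add(Mul(-4, p), 1)) = Mul(-3, Add(1, Mul(-4, p))) = Add(-3, Mul(12, p)))
I = 6 (I = Mul(Add(0, -3), -2) = Mul(-3, -2) = 6)
Mul(Mul(Function('n')(2, 5), I), 165) = Mul(Mul(Add(-3, Mul(12, 5)), 6), 165) = Mul(Mul(Add(-3, 60), 6), 165) = Mul(Mul(57, 6), 165) = Mul(342, 165) = 56430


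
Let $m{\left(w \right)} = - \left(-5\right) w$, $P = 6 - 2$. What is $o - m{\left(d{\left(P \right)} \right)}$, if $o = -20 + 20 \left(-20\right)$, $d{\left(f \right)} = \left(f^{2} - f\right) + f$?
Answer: $-500$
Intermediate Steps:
$P = 4$ ($P = 6 - 2 = 4$)
$d{\left(f \right)} = f^{2}$
$m{\left(w \right)} = 5 w$
$o = -420$ ($o = -20 - 400 = -420$)
$o - m{\left(d{\left(P \right)} \right)} = -420 - 5 \cdot 4^{2} = -420 - 5 \cdot 16 = -420 - 80 = -500$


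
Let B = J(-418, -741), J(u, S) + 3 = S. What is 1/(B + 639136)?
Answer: 1/638392 ≈ 1.5664e-6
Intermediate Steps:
J(u, S) = -3 + S
B = -744 (B = -3 - 741 = -744)
1/(B + 639136) = 1/(-744 + 639136) = 1/638392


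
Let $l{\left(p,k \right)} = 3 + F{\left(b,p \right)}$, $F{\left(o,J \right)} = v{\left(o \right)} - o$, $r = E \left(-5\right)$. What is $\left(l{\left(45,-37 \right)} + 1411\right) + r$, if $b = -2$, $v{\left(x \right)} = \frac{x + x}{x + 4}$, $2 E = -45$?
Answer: $\frac{3053}{2} \approx 1526.5$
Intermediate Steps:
$E = - \frac{45}{2}$ ($E = \frac{1}{2} \left(-45\right) = - \frac{45}{2} \approx -22.5$)
$v{\left(x \right)} = \frac{2 x}{4 + x}$
$r = \frac{225}{2}$ ($r = \left(- \frac{45}{2}\right) \left(-5\right) = \frac{225}{2} \approx 112.5$)
$F{\left(o,J \right)} = - o + \frac{2 o}{4 + o}$ ($F{\left(o,J \right)} = \frac{2 o}{4 + o} - o = - o + \frac{2 o}{4 + o}$)
$l{\left(p,k \right)} = 3$ ($l{\left(p,k \right)} = 3 - \frac{2 \left(-2 - -2\right)}{4 - 2} = 3 - \frac{2 \left(-2 + 2\right)}{2} = 3 - 1 \cdot 0 = 3 + 0 = 3$)
$\left(l{\left(45,-37 \right)} + 1411\right) + r = \left(3 + 1411\right) + \frac{225}{2} = 1414 + \frac{225}{2} = \frac{3053}{2}$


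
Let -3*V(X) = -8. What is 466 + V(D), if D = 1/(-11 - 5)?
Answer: 1406/3 ≈ 468.67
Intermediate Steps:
D = -1/16 (D = 1/(-16) = -1/16 ≈ -0.062500)
V(X) = 8/3 (V(X) = -1/3*(-8) = 8/3)
466 + V(D) = 466 + 8/3 = 1406/3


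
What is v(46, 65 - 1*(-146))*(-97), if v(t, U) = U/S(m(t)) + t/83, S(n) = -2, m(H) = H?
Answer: 1689837/166 ≈ 10180.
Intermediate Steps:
v(t, U) = -U/2 + t/83 (v(t, U) = U/(-2) + t/83 = U*(-1/2) + t*(1/83) = -U/2 + t/83)
v(46, 65 - 1*(-146))*(-97) = (-(65 - 1*(-146))/2 + (1/83)*46)*(-97) = (-(65 + 146)/2 + 46/83)*(-97) = (-1/2*211 + 46/83)*(-97) = (-211/2 + 46/83)*(-97) = -17421/166*(-97) = 1689837/166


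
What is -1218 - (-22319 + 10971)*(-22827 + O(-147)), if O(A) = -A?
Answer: -257373858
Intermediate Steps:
-1218 - (-22319 + 10971)*(-22827 + O(-147)) = -1218 - (-22319 + 10971)*(-22827 - 1*(-147)) = -1218 - (-11348)*(-22827 + 147) = -1218 - (-11348)*(-22680) = -1218 - 1*257372640 = -1218 - 257372640 = -257373858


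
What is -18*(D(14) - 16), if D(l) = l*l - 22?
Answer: -2844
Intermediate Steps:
D(l) = -22 + l**2 (D(l) = l**2 - 22 = -22 + l**2)
-18*(D(14) - 16) = -18*((-22 + 14**2) - 16) = -18*((-22 + 196) - 16) = -18*(174 - 16) = -18*158 = -2844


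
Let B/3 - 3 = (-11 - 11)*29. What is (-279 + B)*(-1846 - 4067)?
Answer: 12913992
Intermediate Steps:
B = -1905 (B = 9 + 3*((-11 - 11)*29) = 9 + 3*(-22*29) = 9 + 3*(-638) = 9 - 1914 = -1905)
(-279 + B)*(-1846 - 4067) = (-279 - 1905)*(-1846 - 4067) = -2184*(-5913) = 12913992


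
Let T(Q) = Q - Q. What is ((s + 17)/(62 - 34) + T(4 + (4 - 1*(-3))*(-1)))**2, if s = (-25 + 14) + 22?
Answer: 1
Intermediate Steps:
s = 11 (s = -11 + 22 = 11)
T(Q) = 0
((s + 17)/(62 - 34) + T(4 + (4 - 1*(-3))*(-1)))**2 = ((11 + 17)/(62 - 34) + 0)**2 = (28/28 + 0)**2 = (28*(1/28) + 0)**2 = (1 + 0)**2 = 1**2 = 1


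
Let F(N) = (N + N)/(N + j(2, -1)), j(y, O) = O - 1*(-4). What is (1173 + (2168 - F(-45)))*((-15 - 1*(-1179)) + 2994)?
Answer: 13882968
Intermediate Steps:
j(y, O) = 4 + O (j(y, O) = O + 4 = 4 + O)
F(N) = 2*N/(3 + N) (F(N) = (N + N)/(N + (4 - 1)) = (2*N)/(N + 3) = (2*N)/(3 + N) = 2*N/(3 + N))
(1173 + (2168 - F(-45)))*((-15 - 1*(-1179)) + 2994) = (1173 + (2168 - 2*(-45)/(3 - 45)))*((-15 - 1*(-1179)) + 2994) = (1173 + (2168 - 2*(-45)/(-42)))*((-15 + 1179) + 2994) = (1173 + (2168 - 2*(-45)*(-1)/42))*(1164 + 2994) = (1173 + (2168 - 1*15/7))*4158 = (1173 + (2168 - 15/7))*4158 = (1173 + 15161/7)*4158 = (23372/7)*4158 = 13882968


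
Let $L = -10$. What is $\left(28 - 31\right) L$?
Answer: $30$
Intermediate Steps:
$\left(28 - 31\right) L = \left(28 - 31\right) \left(-10\right) = \left(-3\right) \left(-10\right) = 30$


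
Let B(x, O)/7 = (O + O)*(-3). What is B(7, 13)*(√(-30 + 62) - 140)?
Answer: 76440 - 2184*√2 ≈ 73351.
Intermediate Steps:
B(x, O) = -42*O (B(x, O) = 7*((O + O)*(-3)) = 7*((2*O)*(-3)) = 7*(-6*O) = -42*O)
B(7, 13)*(√(-30 + 62) - 140) = (-42*13)*(√(-30 + 62) - 140) = -546*(√32 - 140) = -546*(4*√2 - 140) = -546*(-140 + 4*√2) = 76440 - 2184*√2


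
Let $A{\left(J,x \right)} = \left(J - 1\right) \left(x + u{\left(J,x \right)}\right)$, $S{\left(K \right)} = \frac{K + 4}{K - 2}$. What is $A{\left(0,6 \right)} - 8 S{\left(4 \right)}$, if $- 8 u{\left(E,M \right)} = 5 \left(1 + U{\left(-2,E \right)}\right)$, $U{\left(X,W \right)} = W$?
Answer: $- \frac{299}{8} \approx -37.375$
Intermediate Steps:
$S{\left(K \right)} = \frac{4 + K}{-2 + K}$
$u{\left(E,M \right)} = - \frac{5}{8} - \frac{5 E}{8}$ ($u{\left(E,M \right)} = - \frac{5 \left(1 + E\right)}{8} = - \frac{5 + 5 E}{8} = - \frac{5}{8} - \frac{5 E}{8}$)
$A{\left(J,x \right)} = \left(-1 + J\right) \left(- \frac{5}{8} + x - \frac{5 J}{8}\right)$ ($A{\left(J,x \right)} = \left(J - 1\right) \left(x - \left(\frac{5}{8} + \frac{5 J}{8}\right)\right) = \left(-1 + J\right) \left(- \frac{5}{8} + x - \frac{5 J}{8}\right)$)
$A{\left(0,6 \right)} - 8 S{\left(4 \right)} = \left(\frac{5}{8} - 6 - \frac{5 \cdot 0^{2}}{8} + 0 \cdot 6\right) - 8 \frac{4 + 4}{-2 + 4} = \left(\frac{5}{8} - 6 - 0 + 0\right) - 8 \cdot \frac{1}{2} \cdot 8 = \left(\frac{5}{8} - 6 + 0 + 0\right) - 8 \cdot \frac{1}{2} \cdot 8 = - \frac{43}{8} - 32 = - \frac{299}{8}$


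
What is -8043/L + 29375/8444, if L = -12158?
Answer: 212528171/51331076 ≈ 4.1403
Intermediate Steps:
-8043/L + 29375/8444 = -8043/(-12158) + 29375/8444 = -8043*(-1/12158) + 29375*(1/8444) = 8043/12158 + 29375/8444 = 212528171/51331076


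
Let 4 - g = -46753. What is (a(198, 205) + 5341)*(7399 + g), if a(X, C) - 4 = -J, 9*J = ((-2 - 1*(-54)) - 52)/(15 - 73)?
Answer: 289463820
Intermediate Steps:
J = 0 (J = (((-2 - 1*(-54)) - 52)/(15 - 73))/9 = (((-2 + 54) - 52)/(-58))/9 = ((52 - 52)*(-1/58))/9 = (0*(-1/58))/9 = (⅑)*0 = 0)
g = 46757 (g = 4 - 1*(-46753) = 4 + 46753 = 46757)
a(X, C) = 4 (a(X, C) = 4 - 1*0 = 4 + 0 = 4)
(a(198, 205) + 5341)*(7399 + g) = (4 + 5341)*(7399 + 46757) = 5345*54156 = 289463820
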